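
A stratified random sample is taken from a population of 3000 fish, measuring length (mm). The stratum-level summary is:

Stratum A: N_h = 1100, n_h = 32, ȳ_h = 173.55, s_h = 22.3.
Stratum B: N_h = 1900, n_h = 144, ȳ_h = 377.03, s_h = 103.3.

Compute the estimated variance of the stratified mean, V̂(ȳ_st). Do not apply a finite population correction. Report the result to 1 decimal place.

V̂(ȳ_st) = Σ W_h² s_h²/n_h, with W_h = N_h/N and N = 3000:
  stratum A: (1100/3000)²·22.3²/32 = 2.08931
  stratum B: (1900/3000)²·103.3²/144 = 29.7237
V̂(ȳ_st) = 31.813

V̂(ȳ_st) ≈ 31.8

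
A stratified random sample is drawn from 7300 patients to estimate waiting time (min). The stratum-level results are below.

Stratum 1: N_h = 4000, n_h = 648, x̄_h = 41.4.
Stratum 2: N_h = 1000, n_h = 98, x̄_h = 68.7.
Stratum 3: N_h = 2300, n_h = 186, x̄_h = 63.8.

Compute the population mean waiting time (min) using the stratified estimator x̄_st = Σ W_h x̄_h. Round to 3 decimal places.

x̄_st ≈ 52.197

N = Σ N_h = 7300. Stratum weights W_h = N_h/N.
x̄_st = (4000·41.4 + 1000·68.7 + 2300·63.8) / 7300 = 52.19726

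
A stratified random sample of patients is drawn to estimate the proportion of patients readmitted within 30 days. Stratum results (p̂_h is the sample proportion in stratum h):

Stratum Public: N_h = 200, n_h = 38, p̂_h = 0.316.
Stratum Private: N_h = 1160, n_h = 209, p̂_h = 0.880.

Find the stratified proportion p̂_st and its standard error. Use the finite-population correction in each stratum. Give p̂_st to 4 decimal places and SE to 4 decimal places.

N = 1360; stratum weights W_h = N_h/N.
p̂_st = Σ W_h p̂_h = (200·0.316 + 1160·0.880)/1360 = 0.79706
V̂(p̂_st) = Σ W_h² (1 − n_h/N_h) p̂_h(1−p̂_h)/(n_h−1):
  stratum Public: (200/1360)²·(1 − 38/200)·0.316·0.684/37 = 0.000102331
  stratum Private: (1160/1360)²·(1 − 209/1160)·0.880·0.120/208 = 0.000302804
V̂(p̂_st) = 0.000405135; SE = √V̂ = 0.020128

p̂_st ≈ 0.7971, SE ≈ 0.0201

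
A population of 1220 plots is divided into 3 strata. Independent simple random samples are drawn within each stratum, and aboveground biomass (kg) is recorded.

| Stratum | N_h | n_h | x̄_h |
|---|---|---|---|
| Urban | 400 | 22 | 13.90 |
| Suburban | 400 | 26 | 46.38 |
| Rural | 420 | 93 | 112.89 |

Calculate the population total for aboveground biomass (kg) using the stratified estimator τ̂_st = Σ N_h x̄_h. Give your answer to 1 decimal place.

τ̂_st = Σ N_h x̄_h = 400·13.90 + 400·46.38 + 420·112.89 = 71525.8

τ̂_st ≈ 71525.8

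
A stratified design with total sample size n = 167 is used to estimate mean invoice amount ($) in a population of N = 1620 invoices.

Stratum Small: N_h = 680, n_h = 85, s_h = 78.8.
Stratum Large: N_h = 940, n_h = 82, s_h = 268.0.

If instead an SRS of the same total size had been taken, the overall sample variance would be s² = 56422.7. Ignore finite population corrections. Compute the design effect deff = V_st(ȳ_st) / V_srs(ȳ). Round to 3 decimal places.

V̂(ȳ_st) = Σ W_h² s_h²/n_h, with W_h = N_h/N and N = 1620:
  stratum Small: (680/1620)²·78.8²/85 = 12.8713
  stratum Large: (940/1620)²·268.0²/82 = 294.905
V_st = 307.776
V_srs = s²/n = 56422.7/167 = 337.86
deff = V_st / V_srs = 307.776/337.86 = 0.9110

deff ≈ 0.911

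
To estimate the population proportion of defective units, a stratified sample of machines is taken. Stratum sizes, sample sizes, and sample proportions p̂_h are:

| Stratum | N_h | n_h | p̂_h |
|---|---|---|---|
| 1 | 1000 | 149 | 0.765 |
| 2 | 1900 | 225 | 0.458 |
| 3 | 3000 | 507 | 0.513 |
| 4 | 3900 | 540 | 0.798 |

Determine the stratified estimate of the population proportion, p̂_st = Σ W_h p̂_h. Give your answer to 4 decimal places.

p̂_st ≈ 0.6415

N = 9800; stratum weights W_h = N_h/N.
p̂_st = Σ W_h p̂_h = (1000·0.765 + 1900·0.458 + 3000·0.513 + 3900·0.798)/9800 = 0.64147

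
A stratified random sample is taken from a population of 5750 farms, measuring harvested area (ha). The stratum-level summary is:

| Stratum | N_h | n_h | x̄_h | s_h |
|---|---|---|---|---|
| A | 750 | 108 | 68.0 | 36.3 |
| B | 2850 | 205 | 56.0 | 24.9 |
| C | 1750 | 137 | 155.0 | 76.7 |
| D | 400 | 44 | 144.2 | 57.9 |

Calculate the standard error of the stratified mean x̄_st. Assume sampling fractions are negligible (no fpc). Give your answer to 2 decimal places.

SE(x̄_st) ≈ 2.30

V̂(x̄_st) = Σ W_h² s_h²/n_h, with W_h = N_h/N and N = 5750:
  stratum A: (750/5750)²·36.3²/108 = 0.207576
  stratum B: (2850/5750)²·24.9²/205 = 0.743017
  stratum C: (1750/5750)²·76.7²/137 = 3.9775
  stratum D: (400/5750)²·57.9²/44 = 0.368713
V̂(x̄_st) = 5.29681
SE(x̄_st) = √5.29681 = 2.30148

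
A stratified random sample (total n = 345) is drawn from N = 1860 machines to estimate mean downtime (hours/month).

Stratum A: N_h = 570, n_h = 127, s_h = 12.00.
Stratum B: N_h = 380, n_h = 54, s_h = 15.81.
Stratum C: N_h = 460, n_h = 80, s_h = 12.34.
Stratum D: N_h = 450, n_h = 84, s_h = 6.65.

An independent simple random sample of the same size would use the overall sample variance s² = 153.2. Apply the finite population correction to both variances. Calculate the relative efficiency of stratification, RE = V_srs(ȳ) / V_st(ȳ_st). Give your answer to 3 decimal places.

V̂(ȳ_st) = Σ W_h² (1 − n_h/N_h) s_h²/n_h, with W_h = N_h/N and N = 1860:
  stratum A: (570/1860)²·(1 − 127/570)·12.00²/127 = 0.0827583
  stratum B: (380/1860)²·(1 − 54/380)·15.81²/54 = 0.165747
  stratum C: (460/1860)²·(1 − 80/460)·12.34²/80 = 0.0961736
  stratum D: (450/1860)²·(1 − 84/450)·6.65²/84 = 0.0250629
V_st = 0.369742
V_srs = (1 − 345/1860)·153.2/345 = 0.361692
Relative efficiency = V_srs / V_st = 0.361692/0.369742 = 0.9782

RE ≈ 0.978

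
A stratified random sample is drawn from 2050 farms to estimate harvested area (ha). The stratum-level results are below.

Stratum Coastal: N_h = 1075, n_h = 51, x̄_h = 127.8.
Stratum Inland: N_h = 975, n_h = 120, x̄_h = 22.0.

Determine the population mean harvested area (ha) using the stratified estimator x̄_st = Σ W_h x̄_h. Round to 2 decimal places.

N = Σ N_h = 2050. Stratum weights W_h = N_h/N.
x̄_st = (1075·127.8 + 975·22.0) / 2050 = 77.4805

x̄_st ≈ 77.48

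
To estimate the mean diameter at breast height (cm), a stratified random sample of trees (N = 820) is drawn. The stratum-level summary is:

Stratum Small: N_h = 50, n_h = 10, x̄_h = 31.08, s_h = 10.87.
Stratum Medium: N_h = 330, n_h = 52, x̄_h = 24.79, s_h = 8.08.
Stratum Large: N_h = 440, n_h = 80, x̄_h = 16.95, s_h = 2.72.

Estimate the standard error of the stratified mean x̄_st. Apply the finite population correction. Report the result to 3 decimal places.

V̂(x̄_st) = Σ W_h² (1 − n_h/N_h) s_h²/n_h, with W_h = N_h/N and N = 820:
  stratum Small: (50/820)²·(1 − 10/50)·10.87²/10 = 0.0351448
  stratum Medium: (330/820)²·(1 − 52/330)·8.08²/52 = 0.171297
  stratum Large: (440/820)²·(1 − 80/440)·2.72²/80 = 0.0217859
V̂(x̄_st) = 0.228228
SE(x̄_st) = √0.228228 = 0.477732

SE(x̄_st) ≈ 0.478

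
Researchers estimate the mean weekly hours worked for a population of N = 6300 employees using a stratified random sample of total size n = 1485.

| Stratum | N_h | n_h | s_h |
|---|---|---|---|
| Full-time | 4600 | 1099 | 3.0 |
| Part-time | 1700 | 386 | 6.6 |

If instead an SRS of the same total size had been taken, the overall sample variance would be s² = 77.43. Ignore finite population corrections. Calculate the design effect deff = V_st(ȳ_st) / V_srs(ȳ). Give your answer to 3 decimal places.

deff ≈ 0.241

V̂(ȳ_st) = Σ W_h² s_h²/n_h, with W_h = N_h/N and N = 6300:
  stratum Full-time: (4600/6300)²·3.0²/1099 = 0.00436596
  stratum Part-time: (1700/6300)²·6.6²/386 = 0.00821708
V_st = 0.012583
V_srs = s²/n = 77.43/1485 = 0.0521414
deff = V_st / V_srs = 0.012583/0.0521414 = 0.2413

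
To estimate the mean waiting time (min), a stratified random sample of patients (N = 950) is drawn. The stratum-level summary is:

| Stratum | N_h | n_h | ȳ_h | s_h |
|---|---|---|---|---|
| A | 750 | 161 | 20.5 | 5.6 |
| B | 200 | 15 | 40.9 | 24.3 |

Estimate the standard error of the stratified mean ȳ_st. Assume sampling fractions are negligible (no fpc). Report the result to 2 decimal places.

SE(ȳ_st) ≈ 1.37

V̂(ȳ_st) = Σ W_h² s_h²/n_h, with W_h = N_h/N and N = 950:
  stratum A: (750/950)²·5.6²/161 = 0.121402
  stratum B: (200/950)²·24.3²/15 = 1.74475
V̂(ȳ_st) = 1.86616
SE(ȳ_st) = √1.86616 = 1.36607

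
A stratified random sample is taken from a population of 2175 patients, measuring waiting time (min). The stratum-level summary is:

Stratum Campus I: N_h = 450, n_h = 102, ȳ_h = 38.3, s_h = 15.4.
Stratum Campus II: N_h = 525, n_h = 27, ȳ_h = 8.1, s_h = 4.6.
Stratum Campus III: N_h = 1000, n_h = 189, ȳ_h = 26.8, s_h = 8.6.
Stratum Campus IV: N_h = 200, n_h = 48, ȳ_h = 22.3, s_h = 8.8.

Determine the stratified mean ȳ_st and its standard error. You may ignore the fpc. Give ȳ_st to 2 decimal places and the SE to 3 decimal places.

ȳ_st ≈ 24.25, SE ≈ 0.491

ȳ_st = Σ W_h ȳ_h = (450·38.3 + 525·8.1 + 1000·26.8 + 200·22.3)/2175 = 24.25172
V̂(ȳ_st) = Σ W_h² s_h²/n_h, with W_h = N_h/N and N = 2175:
  stratum Campus I: (450/2175)²·15.4²/102 = 0.0995286
  stratum Campus II: (525/2175)²·4.6²/27 = 0.0456617
  stratum Campus III: (1000/2175)²·8.6²/189 = 0.0827212
  stratum Campus IV: (200/2175)²·8.8²/48 = 0.0136416
V̂(ȳ_st) = 0.241553
SE(ȳ_st) = √0.241553 = 0.49148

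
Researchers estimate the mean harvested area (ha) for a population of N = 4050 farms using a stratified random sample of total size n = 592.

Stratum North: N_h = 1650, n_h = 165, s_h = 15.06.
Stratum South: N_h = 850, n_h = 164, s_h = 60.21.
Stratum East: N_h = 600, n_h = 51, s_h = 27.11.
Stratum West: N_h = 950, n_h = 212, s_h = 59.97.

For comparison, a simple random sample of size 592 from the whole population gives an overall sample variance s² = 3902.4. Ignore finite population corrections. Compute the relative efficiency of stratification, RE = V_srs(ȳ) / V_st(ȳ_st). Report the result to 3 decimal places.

RE ≈ 2.689

V̂(ȳ_st) = Σ W_h² s_h²/n_h, with W_h = N_h/N and N = 4050:
  stratum North: (1650/4050)²·15.06²/165 = 0.228152
  stratum South: (850/4050)²·60.21²/164 = 0.973691
  stratum East: (600/4050)²·27.11²/51 = 0.316287
  stratum West: (950/4050)²·59.97²/212 = 0.933403
V_st = 2.45153
V_srs = s²/n = 3902.4/592 = 6.59189
Relative efficiency = V_srs / V_st = 6.59189/2.45153 = 2.6889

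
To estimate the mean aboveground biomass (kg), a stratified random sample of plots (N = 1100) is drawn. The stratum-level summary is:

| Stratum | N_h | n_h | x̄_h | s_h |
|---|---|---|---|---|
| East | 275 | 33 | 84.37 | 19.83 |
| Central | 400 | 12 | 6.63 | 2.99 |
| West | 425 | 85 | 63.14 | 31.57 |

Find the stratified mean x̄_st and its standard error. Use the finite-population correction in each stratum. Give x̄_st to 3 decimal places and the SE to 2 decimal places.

x̄_st ≈ 47.898, SE ≈ 1.47

x̄_st = Σ W_h x̄_h = (275·84.37 + 400·6.63 + 425·63.14)/1100 = 47.89841
V̂(x̄_st) = Σ W_h² (1 − n_h/N_h) s_h²/n_h, with W_h = N_h/N and N = 1100:
  stratum East: (275/1100)²·(1 − 33/275)·19.83²/33 = 0.655381
  stratum Central: (400/1100)²·(1 − 12/400)·2.99²/12 = 0.0955581
  stratum West: (425/1100)²·(1 − 85/425)·31.57²/85 = 1.40027
V̂(x̄_st) = 2.15121
SE(x̄_st) = √2.15121 = 1.4667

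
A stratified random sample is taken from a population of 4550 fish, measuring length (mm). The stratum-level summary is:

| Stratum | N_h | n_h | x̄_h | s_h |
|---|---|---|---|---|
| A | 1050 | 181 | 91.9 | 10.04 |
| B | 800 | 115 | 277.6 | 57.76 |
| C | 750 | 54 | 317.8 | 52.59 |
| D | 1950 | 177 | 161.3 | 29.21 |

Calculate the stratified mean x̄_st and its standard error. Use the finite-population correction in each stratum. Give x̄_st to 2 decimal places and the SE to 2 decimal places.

x̄_st = Σ W_h x̄_h = (1050·91.9 + 800·277.6 + 750·317.8 + 1950·161.3)/4550 = 191.52967
V̂(x̄_st) = Σ W_h² (1 − n_h/N_h) s_h²/n_h, with W_h = N_h/N and N = 4550:
  stratum A: (1050/4550)²·(1 − 181/1050)·10.04²/181 = 0.0245457
  stratum B: (800/4550)²·(1 − 115/800)·57.76²/115 = 0.767917
  stratum C: (750/4550)²·(1 − 54/750)·52.59²/54 = 1.2914
  stratum D: (1950/4550)²·(1 − 177/1950)·29.21²/177 = 0.805027
V̂(x̄_st) = 2.88889
SE(x̄_st) = √2.88889 = 1.69967

x̄_st ≈ 191.53, SE ≈ 1.70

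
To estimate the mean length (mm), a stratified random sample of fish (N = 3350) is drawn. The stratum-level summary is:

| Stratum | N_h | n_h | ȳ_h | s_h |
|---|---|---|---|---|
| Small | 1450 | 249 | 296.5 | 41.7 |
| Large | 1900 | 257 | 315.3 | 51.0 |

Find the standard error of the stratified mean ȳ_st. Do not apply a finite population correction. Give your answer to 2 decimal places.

V̂(ȳ_st) = Σ W_h² s_h²/n_h, with W_h = N_h/N and N = 3350:
  stratum Small: (1450/3350)²·41.7²/249 = 1.30834
  stratum Large: (1900/3350)²·51.0²/257 = 3.25555
V̂(ȳ_st) = 4.56389
SE(ȳ_st) = √4.56389 = 2.13633

SE(ȳ_st) ≈ 2.14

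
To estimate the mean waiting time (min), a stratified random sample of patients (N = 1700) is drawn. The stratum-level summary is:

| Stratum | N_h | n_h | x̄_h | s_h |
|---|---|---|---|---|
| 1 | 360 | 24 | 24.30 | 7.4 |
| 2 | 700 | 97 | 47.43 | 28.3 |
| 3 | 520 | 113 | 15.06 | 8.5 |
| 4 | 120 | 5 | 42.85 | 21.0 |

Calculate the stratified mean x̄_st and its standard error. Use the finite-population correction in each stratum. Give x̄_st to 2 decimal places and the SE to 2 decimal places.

x̄_st ≈ 32.31, SE ≈ 1.33

x̄_st = Σ W_h x̄_h = (360·24.30 + 700·47.43 + 520·15.06 + 120·42.85)/1700 = 32.30718
V̂(x̄_st) = Σ W_h² (1 − n_h/N_h) s_h²/n_h, with W_h = N_h/N and N = 1700:
  stratum 1: (360/1700)²·(1 − 24/360)·7.4²/24 = 0.0954984
  stratum 2: (700/1700)²·(1 − 97/700)·28.3²/97 = 1.20592
  stratum 3: (520/1700)²·(1 − 113/520)·8.5²/113 = 0.046823
  stratum 4: (120/1700)²·(1 − 5/120)·21.0²/5 = 0.421163
V̂(x̄_st) = 1.7694
SE(x̄_st) = √1.7694 = 1.33019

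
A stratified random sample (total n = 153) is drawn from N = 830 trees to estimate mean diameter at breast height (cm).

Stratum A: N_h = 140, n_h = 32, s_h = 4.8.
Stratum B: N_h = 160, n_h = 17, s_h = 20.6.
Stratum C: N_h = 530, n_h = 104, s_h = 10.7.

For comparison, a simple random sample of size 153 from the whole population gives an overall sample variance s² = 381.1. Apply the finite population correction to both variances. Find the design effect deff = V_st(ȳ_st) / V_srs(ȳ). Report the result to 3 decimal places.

V̂(ȳ_st) = Σ W_h² (1 − n_h/N_h) s_h²/n_h, with W_h = N_h/N and N = 830:
  stratum A: (140/830)²·(1 − 32/140)·4.8²/32 = 0.0158026
  stratum B: (160/830)²·(1 − 17/160)·20.6²/17 = 0.829059
  stratum C: (530/830)²·(1 − 104/530)·10.7²/104 = 0.360797
V_st = 1.20566
V_srs = (1 − 153/830)·381.1/153 = 2.03169
deff = V_st / V_srs = 1.20566/2.03169 = 0.5934

deff ≈ 0.593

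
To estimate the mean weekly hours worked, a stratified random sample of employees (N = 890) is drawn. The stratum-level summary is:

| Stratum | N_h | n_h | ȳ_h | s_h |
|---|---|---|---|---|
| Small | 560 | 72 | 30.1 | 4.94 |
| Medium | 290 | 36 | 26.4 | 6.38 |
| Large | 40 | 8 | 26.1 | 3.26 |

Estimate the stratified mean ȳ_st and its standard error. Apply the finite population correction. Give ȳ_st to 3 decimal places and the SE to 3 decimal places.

ȳ_st = Σ W_h ȳ_h = (560·30.1 + 290·26.4 + 40·26.1)/890 = 28.71461
V̂(ȳ_st) = Σ W_h² (1 − n_h/N_h) s_h²/n_h, with W_h = N_h/N and N = 890:
  stratum Small: (560/890)²·(1 − 72/560)·4.94²/72 = 0.116936
  stratum Medium: (290/890)²·(1 − 36/290)·6.38²/36 = 0.105145
  stratum Large: (40/890)²·(1 − 8/40)·3.26²/8 = 0.00214672
V̂(ȳ_st) = 0.224228
SE(ȳ_st) = √0.224228 = 0.473528

ȳ_st ≈ 28.715, SE ≈ 0.474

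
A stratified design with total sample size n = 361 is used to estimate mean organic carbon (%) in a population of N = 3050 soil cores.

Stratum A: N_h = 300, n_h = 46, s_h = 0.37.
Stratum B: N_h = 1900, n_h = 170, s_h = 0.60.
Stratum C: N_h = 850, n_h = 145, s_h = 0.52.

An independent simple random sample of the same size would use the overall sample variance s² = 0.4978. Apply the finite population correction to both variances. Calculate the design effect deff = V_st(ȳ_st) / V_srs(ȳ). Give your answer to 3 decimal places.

V̂(ȳ_st) = Σ W_h² (1 − n_h/N_h) s_h²/n_h, with W_h = N_h/N and N = 3050:
  stratum A: (300/3050)²·(1 − 46/300)·0.37²/46 = 2.43782e-05
  stratum B: (1900/3050)²·(1 − 170/1900)·0.60²/170 = 0.000748262
  stratum C: (850/3050)²·(1 − 145/850)·0.52²/145 = 0.000120129
V_st = 0.000892769
V_srs = (1 − 361/3050)·0.4978/361 = 0.00121573
deff = V_st / V_srs = 0.000892769/0.00121573 = 0.7343

deff ≈ 0.734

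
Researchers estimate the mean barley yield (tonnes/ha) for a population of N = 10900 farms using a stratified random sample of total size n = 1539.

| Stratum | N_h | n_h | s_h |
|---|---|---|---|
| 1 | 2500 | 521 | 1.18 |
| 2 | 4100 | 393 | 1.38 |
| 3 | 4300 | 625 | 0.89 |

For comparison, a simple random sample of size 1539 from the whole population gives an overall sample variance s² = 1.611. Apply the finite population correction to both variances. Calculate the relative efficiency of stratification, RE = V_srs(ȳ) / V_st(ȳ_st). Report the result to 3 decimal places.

RE ≈ 0.999

V̂(ȳ_st) = Σ W_h² (1 − n_h/N_h) s_h²/n_h, with W_h = N_h/N and N = 10900:
  stratum 1: (2500/10900)²·(1 − 521/2500)·1.18²/521 = 0.000111291
  stratum 2: (4100/10900)²·(1 − 393/4100)·1.38²/393 = 0.000619896
  stratum 3: (4300/10900)²·(1 − 625/4300)·0.89²/625 = 0.000168567
V_st = 0.000899754
V_srs = (1 − 1539/10900)·1.611/1539 = 0.000898985
Relative efficiency = V_srs / V_st = 0.000898985/0.000899754 = 0.9991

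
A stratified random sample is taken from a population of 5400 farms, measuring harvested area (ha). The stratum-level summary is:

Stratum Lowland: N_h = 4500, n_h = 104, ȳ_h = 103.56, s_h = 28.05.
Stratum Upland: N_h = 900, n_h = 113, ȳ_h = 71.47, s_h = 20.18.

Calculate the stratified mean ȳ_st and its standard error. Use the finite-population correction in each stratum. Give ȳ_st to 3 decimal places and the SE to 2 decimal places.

ȳ_st ≈ 98.212, SE ≈ 2.28

ȳ_st = Σ W_h ȳ_h = (4500·103.56 + 900·71.47)/5400 = 98.21167
V̂(ȳ_st) = Σ W_h² (1 − n_h/N_h) s_h²/n_h, with W_h = N_h/N and N = 5400:
  stratum Lowland: (4500/5400)²·(1 − 104/4500)·28.05²/104 = 5.13234
  stratum Upland: (900/5400)²·(1 − 113/900)·20.18²/113 = 0.0875374
V̂(ȳ_st) = 5.21987
SE(ȳ_st) = √5.21987 = 2.2847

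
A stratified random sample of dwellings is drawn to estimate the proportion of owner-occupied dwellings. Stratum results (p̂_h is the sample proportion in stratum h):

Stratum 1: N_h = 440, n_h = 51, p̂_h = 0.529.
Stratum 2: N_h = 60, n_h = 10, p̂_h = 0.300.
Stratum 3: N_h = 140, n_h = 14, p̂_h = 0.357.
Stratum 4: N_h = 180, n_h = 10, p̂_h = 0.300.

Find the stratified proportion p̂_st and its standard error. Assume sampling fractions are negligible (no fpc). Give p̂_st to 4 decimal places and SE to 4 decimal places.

p̂_st ≈ 0.4326, SE ≈ 0.0566

N = 820; stratum weights W_h = N_h/N.
p̂_st = Σ W_h p̂_h = (440·0.529 + 60·0.300 + 140·0.357 + 180·0.300)/820 = 0.43261
V̂(p̂_st) = Σ W_h² p̂_h(1−p̂_h)/(n_h−1):
  stratum 1: (440/820)²·0.529·0.471/50 = 0.00143478
  stratum 2: (60/820)²·0.300·0.700/9 = 0.000124926
  stratum 3: (140/820)²·0.357·0.643/13 = 0.000514712
  stratum 4: (180/820)²·0.300·0.700/9 = 0.00112433
V̂(p̂_st) = 0.00319874; SE = √V̂ = 0.0565574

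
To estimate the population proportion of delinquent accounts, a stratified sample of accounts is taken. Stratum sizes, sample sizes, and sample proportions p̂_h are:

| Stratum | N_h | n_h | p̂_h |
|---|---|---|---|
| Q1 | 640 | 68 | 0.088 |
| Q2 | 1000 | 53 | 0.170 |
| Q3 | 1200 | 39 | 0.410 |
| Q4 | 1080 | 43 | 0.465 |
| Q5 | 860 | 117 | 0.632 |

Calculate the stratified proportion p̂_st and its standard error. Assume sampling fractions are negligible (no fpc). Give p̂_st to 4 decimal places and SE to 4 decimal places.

p̂_st ≈ 0.3690, SE ≈ 0.0301

N = 4780; stratum weights W_h = N_h/N.
p̂_st = Σ W_h p̂_h = (640·0.088 + 1000·0.170 + 1200·0.410 + 1080·0.465 + 860·0.632)/4780 = 0.36905
V̂(p̂_st) = Σ W_h² p̂_h(1−p̂_h)/(n_h−1):
  stratum Q1: (640/4780)²·0.088·0.912/67 = 2.14737e-05
  stratum Q2: (1000/4780)²·0.170·0.830/52 = 0.000118759
  stratum Q3: (1200/4780)²·0.410·0.590/38 = 0.000401198
  stratum Q4: (1080/4780)²·0.465·0.535/42 = 0.000302377
  stratum Q5: (860/4780)²·0.632·0.368/116 = 6.49005e-05
V̂(p̂_st) = 0.000908709; SE = √V̂ = 0.0301448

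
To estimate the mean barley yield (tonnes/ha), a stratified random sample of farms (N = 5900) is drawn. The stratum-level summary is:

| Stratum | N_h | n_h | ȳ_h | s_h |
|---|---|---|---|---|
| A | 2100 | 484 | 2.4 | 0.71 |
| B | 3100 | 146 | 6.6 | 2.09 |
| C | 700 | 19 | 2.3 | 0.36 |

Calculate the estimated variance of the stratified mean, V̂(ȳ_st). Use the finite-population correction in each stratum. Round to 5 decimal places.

V̂(ȳ_st) ≈ 0.00807

V̂(ȳ_st) = Σ W_h² (1 − n_h/N_h) s_h²/n_h, with W_h = N_h/N and N = 5900:
  stratum A: (2100/5900)²·(1 − 484/2100)·0.71²/484 = 0.000101538
  stratum B: (3100/5900)²·(1 − 146/3100)·2.09²/146 = 0.0078706
  stratum C: (700/5900)²·(1 − 19/700)·0.36²/19 = 9.34098e-05
V̂(ȳ_st) = 0.00806555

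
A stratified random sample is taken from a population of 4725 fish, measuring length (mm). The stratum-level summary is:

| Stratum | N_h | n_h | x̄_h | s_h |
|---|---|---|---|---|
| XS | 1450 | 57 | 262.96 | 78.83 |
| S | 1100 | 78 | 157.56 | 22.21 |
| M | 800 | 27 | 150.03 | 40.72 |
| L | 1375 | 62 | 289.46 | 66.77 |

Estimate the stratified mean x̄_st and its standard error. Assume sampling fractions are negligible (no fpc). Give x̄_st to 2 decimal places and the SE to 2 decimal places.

x̄_st ≈ 227.01, SE ≈ 4.30

x̄_st = Σ W_h x̄_h = (1450·262.96 + 1100·157.56 + 800·150.03 + 1375·289.46)/4725 = 227.01365
V̂(x̄_st) = Σ W_h² s_h²/n_h, with W_h = N_h/N and N = 4725:
  stratum XS: (1450/4725)²·78.83²/57 = 10.2669
  stratum S: (1100/4725)²·22.21²/78 = 0.342755
  stratum M: (800/4725)²·40.72²/27 = 1.76047
  stratum L: (1375/4725)²·66.77²/62 = 6.08938
V̂(x̄_st) = 18.4595
SE(x̄_st) = √18.4595 = 4.29646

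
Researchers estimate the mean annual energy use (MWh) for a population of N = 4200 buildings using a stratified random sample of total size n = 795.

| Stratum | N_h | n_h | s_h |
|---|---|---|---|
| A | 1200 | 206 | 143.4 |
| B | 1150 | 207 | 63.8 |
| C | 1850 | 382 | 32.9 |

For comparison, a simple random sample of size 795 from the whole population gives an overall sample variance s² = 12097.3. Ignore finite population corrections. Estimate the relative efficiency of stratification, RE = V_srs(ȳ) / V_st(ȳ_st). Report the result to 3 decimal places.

RE ≈ 1.496

V̂(ȳ_st) = Σ W_h² s_h²/n_h, with W_h = N_h/N and N = 4200:
  stratum A: (1200/4200)²·143.4²/206 = 8.14883
  stratum B: (1150/4200)²·63.8²/207 = 1.47424
  stratum C: (1850/4200)²·32.9²/382 = 0.54976
V_st = 10.1728
V_srs = s²/n = 12097.3/795 = 15.2167
Relative efficiency = V_srs / V_st = 15.2167/10.1728 = 1.4958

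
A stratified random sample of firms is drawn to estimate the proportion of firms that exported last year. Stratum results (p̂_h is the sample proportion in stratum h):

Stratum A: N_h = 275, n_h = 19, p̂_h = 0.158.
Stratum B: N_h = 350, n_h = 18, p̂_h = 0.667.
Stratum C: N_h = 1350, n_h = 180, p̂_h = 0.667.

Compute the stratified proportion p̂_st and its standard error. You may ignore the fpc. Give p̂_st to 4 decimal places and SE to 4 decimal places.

p̂_st ≈ 0.5961, SE ≈ 0.0337

N = 1975; stratum weights W_h = N_h/N.
p̂_st = Σ W_h p̂_h = (275·0.158 + 350·0.667 + 1350·0.667)/1975 = 0.59613
V̂(p̂_st) = Σ W_h² p̂_h(1−p̂_h)/(n_h−1):
  stratum A: (275/1975)²·0.158·0.842/18 = 0.000143294
  stratum B: (350/1975)²·0.667·0.333/17 = 0.00041032
  stratum C: (1350/1975)²·0.667·0.333/179 = 0.000579763
V̂(p̂_st) = 0.00113338; SE = √V̂ = 0.0336657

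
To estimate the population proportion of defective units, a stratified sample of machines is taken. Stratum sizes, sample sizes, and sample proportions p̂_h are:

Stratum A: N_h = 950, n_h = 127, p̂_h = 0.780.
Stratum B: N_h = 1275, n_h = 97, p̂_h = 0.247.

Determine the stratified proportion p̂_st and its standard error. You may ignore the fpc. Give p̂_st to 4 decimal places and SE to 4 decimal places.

N = 2225; stratum weights W_h = N_h/N.
p̂_st = Σ W_h p̂_h = (950·0.780 + 1275·0.247)/2225 = 0.47457
V̂(p̂_st) = Σ W_h² p̂_h(1−p̂_h)/(n_h−1):
  stratum A: (950/2225)²·0.780·0.220/126 = 0.000248276
  stratum B: (1275/2225)²·0.247·0.753/96 = 0.000636181
V̂(p̂_st) = 0.000884457; SE = √V̂ = 0.0297398

p̂_st ≈ 0.4746, SE ≈ 0.0297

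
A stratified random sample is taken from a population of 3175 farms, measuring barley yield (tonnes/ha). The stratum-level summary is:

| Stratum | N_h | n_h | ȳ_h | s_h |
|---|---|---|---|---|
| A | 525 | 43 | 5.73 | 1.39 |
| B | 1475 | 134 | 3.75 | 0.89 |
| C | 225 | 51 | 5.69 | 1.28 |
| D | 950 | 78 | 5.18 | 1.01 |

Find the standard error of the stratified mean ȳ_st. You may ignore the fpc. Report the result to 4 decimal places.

SE(ȳ_st) ≈ 0.0619

V̂(ȳ_st) = Σ W_h² s_h²/n_h, with W_h = N_h/N and N = 3175:
  stratum A: (525/3175)²·1.39²/43 = 0.00122855
  stratum B: (1475/3175)²·0.89²/134 = 0.00127577
  stratum C: (225/3175)²·1.28²/51 = 0.000161335
  stratum D: (950/3175)²·1.01²/78 = 0.00117087
V̂(ȳ_st) = 0.00383652
SE(ȳ_st) = √0.00383652 = 0.0619396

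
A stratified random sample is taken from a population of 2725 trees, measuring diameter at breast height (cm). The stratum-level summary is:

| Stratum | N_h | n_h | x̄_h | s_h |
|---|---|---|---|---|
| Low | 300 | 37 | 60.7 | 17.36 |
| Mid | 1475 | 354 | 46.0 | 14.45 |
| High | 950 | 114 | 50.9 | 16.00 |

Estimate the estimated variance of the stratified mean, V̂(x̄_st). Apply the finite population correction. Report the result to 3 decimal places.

V̂(x̄_st) ≈ 0.458

V̂(x̄_st) = Σ W_h² (1 − n_h/N_h) s_h²/n_h, with W_h = N_h/N and N = 2725:
  stratum Low: (300/2725)²·(1 − 37/300)·17.36²/37 = 0.0865449
  stratum Mid: (1475/2725)²·(1 − 354/1475)·14.45²/354 = 0.13134
  stratum High: (950/2725)²·(1 − 114/950)·16.00²/114 = 0.240177
V̂(x̄_st) = 0.458062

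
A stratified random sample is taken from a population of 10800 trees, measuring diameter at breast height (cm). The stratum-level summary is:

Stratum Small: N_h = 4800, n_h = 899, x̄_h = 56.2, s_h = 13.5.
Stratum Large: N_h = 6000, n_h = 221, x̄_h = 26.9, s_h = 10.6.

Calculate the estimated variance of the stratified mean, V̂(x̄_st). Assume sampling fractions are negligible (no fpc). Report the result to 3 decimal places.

V̂(x̄_st) = Σ W_h² s_h²/n_h, with W_h = N_h/N and N = 10800:
  stratum Small: (4800/10800)²·13.5²/899 = 0.0400445
  stratum Large: (6000/10800)²·10.6²/221 = 0.156919
V̂(x̄_st) = 0.196963

V̂(x̄_st) ≈ 0.197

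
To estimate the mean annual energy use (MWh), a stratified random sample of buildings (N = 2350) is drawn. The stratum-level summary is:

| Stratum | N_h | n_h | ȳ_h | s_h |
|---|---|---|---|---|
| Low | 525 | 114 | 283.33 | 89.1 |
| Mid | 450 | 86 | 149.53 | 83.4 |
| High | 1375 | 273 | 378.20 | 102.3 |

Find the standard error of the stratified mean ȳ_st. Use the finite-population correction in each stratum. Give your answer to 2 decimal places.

V̂(ȳ_st) = Σ W_h² (1 − n_h/N_h) s_h²/n_h, with W_h = N_h/N and N = 2350:
  stratum Low: (525/2350)²·(1 − 114/525)·89.1²/114 = 2.72092
  stratum Mid: (450/2350)²·(1 − 86/450)·83.4²/86 = 2.3989
  stratum High: (1375/2350)²·(1 − 273/1375)·102.3²/273 = 10.5181
V̂(ȳ_st) = 15.6379
SE(ȳ_st) = √15.6379 = 3.95448

SE(ȳ_st) ≈ 3.95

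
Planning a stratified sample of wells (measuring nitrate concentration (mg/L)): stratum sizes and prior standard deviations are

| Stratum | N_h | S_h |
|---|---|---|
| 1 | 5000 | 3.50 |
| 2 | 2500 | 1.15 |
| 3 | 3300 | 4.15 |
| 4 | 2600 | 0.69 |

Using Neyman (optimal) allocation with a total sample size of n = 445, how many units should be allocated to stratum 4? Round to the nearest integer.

Neyman allocation: n_h = n · N_h S_h / Σ N_i S_i, with n = 445.
  stratum 1: N_h·S_h = 5000·3.50 = 17500.00
  stratum 2: N_h·S_h = 2500·1.15 = 2875.00
  stratum 3: N_h·S_h = 3300·4.15 = 13695.00
  stratum 4: N_h·S_h = 2600·0.69 = 1794.00
Σ N_h S_h = 35864.00
n for stratum 4 = 445·1794.00/35864.00 = 22.260 → 22

22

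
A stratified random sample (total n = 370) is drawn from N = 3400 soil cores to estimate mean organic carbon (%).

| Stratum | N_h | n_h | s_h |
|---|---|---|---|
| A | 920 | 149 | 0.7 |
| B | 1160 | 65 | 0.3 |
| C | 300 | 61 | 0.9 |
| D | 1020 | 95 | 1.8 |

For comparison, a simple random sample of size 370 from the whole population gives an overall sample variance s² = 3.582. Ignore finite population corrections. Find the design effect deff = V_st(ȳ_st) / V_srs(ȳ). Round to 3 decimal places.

deff ≈ 0.369

V̂(ȳ_st) = Σ W_h² s_h²/n_h, with W_h = N_h/N and N = 3400:
  stratum A: (920/3400)²·0.7²/149 = 0.000240784
  stratum B: (1160/3400)²·0.3²/65 = 0.000161171
  stratum C: (300/3400)²·0.9²/61 = 0.000103381
  stratum D: (1020/3400)²·1.8²/95 = 0.00306947
V_st = 0.00357481
V_srs = s²/n = 3.582/370 = 0.00968108
deff = V_st / V_srs = 0.00357481/0.00968108 = 0.3693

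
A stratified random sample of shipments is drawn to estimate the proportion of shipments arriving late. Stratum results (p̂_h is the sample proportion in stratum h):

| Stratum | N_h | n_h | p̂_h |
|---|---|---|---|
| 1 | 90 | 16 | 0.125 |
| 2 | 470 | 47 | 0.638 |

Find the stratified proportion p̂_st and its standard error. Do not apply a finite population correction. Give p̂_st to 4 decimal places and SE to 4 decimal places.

N = 560; stratum weights W_h = N_h/N.
p̂_st = Σ W_h p̂_h = (90·0.125 + 470·0.638)/560 = 0.55555
V̂(p̂_st) = Σ W_h² p̂_h(1−p̂_h)/(n_h−1):
  stratum 1: (90/560)²·0.125·0.875/15 = 0.000188337
  stratum 2: (470/560)²·0.638·0.362/46 = 0.00353664
V̂(p̂_st) = 0.00372498; SE = √V̂ = 0.0610326

p̂_st ≈ 0.5556, SE ≈ 0.0610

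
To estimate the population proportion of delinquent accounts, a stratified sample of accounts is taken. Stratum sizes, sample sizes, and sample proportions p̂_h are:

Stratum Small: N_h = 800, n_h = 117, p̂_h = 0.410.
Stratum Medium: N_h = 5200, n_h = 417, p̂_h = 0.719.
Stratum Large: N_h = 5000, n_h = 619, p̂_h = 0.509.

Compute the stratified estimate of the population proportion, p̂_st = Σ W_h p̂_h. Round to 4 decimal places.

N = 11000; stratum weights W_h = N_h/N.
p̂_st = Σ W_h p̂_h = (800·0.410 + 5200·0.719 + 5000·0.509)/11000 = 0.60107

p̂_st ≈ 0.6011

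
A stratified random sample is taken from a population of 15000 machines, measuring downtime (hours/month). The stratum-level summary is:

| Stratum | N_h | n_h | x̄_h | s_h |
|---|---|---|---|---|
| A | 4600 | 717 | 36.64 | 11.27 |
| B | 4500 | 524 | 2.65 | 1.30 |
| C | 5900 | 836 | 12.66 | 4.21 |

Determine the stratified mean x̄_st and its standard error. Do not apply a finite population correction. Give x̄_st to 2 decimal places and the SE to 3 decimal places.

x̄_st = Σ W_h x̄_h = (4600·36.64 + 4500·2.65 + 5900·12.66)/15000 = 17.01087
V̂(x̄_st) = Σ W_h² s_h²/n_h, with W_h = N_h/N and N = 15000:
  stratum A: (4600/15000)²·11.27²/717 = 0.0166595
  stratum B: (4500/15000)²·1.30²/524 = 0.000290267
  stratum C: (5900/15000)²·4.21²/836 = 0.00328004
V̂(x̄_st) = 0.0202298
SE(x̄_st) = √0.0202298 = 0.142232

x̄_st ≈ 17.01, SE ≈ 0.142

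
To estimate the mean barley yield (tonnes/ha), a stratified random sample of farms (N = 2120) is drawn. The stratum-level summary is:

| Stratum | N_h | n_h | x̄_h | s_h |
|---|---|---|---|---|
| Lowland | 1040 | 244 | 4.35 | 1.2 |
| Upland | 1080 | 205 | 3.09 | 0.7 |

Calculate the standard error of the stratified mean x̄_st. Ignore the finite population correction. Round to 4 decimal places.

V̂(x̄_st) = Σ W_h² s_h²/n_h, with W_h = N_h/N and N = 2120:
  stratum Lowland: (1040/2120)²·1.2²/244 = 0.00142026
  stratum Upland: (1080/2120)²·0.7²/205 = 0.000620323
V̂(x̄_st) = 0.00204058
SE(x̄_st) = √0.00204058 = 0.0451728

SE(x̄_st) ≈ 0.0452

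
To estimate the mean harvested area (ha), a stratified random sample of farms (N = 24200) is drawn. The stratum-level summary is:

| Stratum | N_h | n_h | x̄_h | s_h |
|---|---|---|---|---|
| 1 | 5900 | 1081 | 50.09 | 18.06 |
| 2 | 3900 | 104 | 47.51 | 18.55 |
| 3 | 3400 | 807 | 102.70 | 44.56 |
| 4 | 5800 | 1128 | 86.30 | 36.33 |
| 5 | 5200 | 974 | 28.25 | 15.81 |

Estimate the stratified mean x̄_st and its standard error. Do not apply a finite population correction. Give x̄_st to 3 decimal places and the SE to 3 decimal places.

x̄_st ≈ 61.051, SE ≈ 0.481

x̄_st = Σ W_h x̄_h = (5900·50.09 + 3900·47.51 + 3400·102.70 + 5800·86.30 + 5200·28.25)/24200 = 61.05124
V̂(x̄_st) = Σ W_h² s_h²/n_h, with W_h = N_h/N and N = 24200:
  stratum 1: (5900/24200)²·18.06²/1081 = 0.0179342
  stratum 2: (3900/24200)²·18.55²/104 = 0.0859316
  stratum 3: (3400/24200)²·44.56²/807 = 0.0485673
  stratum 4: (5800/24200)²·36.33²/1128 = 0.067212
  stratum 5: (5200/24200)²·15.81²/974 = 0.011849
V̂(x̄_st) = 0.231494
SE(x̄_st) = √0.231494 = 0.481138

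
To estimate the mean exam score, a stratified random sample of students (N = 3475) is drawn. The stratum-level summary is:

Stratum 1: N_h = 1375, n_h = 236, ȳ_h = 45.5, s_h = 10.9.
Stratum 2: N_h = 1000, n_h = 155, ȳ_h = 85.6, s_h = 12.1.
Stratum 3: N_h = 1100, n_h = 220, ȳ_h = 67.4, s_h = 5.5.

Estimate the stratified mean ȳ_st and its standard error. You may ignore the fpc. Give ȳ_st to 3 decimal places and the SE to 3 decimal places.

ȳ_st ≈ 63.972, SE ≈ 0.413

ȳ_st = Σ W_h ȳ_h = (1375·45.5 + 1000·85.6 + 1100·67.4)/3475 = 63.97194
V̂(ȳ_st) = Σ W_h² s_h²/n_h, with W_h = N_h/N and N = 3475:
  stratum 1: (1375/3475)²·10.9²/236 = 0.0788201
  stratum 2: (1000/3475)²·12.1²/155 = 0.0782221
  stratum 3: (1100/3475)²·5.5²/220 = 0.0137778
V̂(ȳ_st) = 0.17082
SE(ȳ_st) = √0.17082 = 0.413304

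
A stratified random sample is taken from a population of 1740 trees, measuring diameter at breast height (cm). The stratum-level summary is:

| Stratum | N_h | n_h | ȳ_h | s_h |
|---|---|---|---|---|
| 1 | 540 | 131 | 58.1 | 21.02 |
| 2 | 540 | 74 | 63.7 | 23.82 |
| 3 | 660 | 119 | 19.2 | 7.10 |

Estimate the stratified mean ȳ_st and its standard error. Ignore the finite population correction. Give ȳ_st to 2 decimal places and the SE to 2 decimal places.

ȳ_st ≈ 45.08, SE ≈ 1.06

ȳ_st = Σ W_h ȳ_h = (540·58.1 + 540·63.7 + 660·19.2)/1740 = 45.08276
V̂(ȳ_st) = Σ W_h² s_h²/n_h, with W_h = N_h/N and N = 1740:
  stratum 1: (540/1740)²·21.02²/131 = 0.32485
  stratum 2: (540/1740)²·23.82²/74 = 0.738484
  stratum 3: (660/1740)²·7.10²/119 = 0.060948
V̂(ȳ_st) = 1.12428
SE(ȳ_st) = √1.12428 = 1.06032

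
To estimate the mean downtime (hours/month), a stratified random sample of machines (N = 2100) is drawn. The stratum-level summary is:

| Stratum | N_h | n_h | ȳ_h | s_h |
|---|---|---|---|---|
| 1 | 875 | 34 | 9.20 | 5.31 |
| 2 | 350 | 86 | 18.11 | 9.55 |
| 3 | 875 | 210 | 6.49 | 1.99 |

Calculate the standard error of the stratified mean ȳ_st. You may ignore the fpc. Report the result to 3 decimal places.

SE(ȳ_st) ≈ 0.420

V̂(ȳ_st) = Σ W_h² s_h²/n_h, with W_h = N_h/N and N = 2100:
  stratum 1: (875/2100)²·5.31²/34 = 0.143975
  stratum 2: (350/2100)²·9.55²/86 = 0.0294582
  stratum 3: (875/2100)²·1.99²/210 = 0.00327389
V̂(ȳ_st) = 0.176707
SE(ȳ_st) = √0.176707 = 0.420366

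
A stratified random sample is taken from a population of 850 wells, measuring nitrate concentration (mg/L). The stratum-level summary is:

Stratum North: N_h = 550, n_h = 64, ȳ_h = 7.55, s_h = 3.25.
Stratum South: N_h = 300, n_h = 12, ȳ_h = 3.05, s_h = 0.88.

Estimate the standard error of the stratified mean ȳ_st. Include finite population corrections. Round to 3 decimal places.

V̂(ȳ_st) = Σ W_h² (1 − n_h/N_h) s_h²/n_h, with W_h = N_h/N and N = 850:
  stratum North: (550/850)²·(1 − 64/550)·3.25²/64 = 0.0610587
  stratum South: (300/850)²·(1 − 12/300)·0.88²/12 = 0.0077172
V̂(ȳ_st) = 0.0687759
SE(ȳ_st) = √0.0687759 = 0.262252

SE(ȳ_st) ≈ 0.262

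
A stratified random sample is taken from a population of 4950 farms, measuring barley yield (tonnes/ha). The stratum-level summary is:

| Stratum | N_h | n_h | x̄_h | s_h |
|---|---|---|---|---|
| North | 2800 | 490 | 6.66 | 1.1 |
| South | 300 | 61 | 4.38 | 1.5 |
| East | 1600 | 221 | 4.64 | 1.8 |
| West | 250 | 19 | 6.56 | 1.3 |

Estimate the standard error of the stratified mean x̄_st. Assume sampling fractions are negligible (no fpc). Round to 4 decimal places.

SE(x̄_st) ≈ 0.0518

V̂(x̄_st) = Σ W_h² s_h²/n_h, with W_h = N_h/N and N = 4950:
  stratum North: (2800/4950)²·1.1²/490 = 0.000790123
  stratum South: (300/4950)²·1.5²/61 = 0.000135483
  stratum East: (1600/4950)²·1.8²/221 = 0.00153173
  stratum West: (250/4950)²·1.3²/19 = 0.000226883
V̂(x̄_st) = 0.00268422
SE(x̄_st) = √0.00268422 = 0.0518095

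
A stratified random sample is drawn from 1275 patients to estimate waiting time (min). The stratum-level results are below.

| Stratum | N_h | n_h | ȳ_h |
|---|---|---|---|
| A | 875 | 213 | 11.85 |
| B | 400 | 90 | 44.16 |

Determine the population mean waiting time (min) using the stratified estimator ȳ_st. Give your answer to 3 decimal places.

ȳ_st ≈ 21.986

N = Σ N_h = 1275. Stratum weights W_h = N_h/N.
ȳ_st = (875·11.85 + 400·44.16) / 1275 = 21.98647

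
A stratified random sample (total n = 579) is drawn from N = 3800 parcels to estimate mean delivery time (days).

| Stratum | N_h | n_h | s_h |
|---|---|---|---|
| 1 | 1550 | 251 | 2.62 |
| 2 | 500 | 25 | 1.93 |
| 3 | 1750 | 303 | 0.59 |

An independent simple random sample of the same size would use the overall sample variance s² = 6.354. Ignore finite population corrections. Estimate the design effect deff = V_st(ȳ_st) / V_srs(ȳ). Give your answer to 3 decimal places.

deff ≈ 0.672

V̂(ȳ_st) = Σ W_h² s_h²/n_h, with W_h = N_h/N and N = 3800:
  stratum 1: (1550/3800)²·2.62²/251 = 0.00455014
  stratum 2: (500/3800)²·1.93²/25 = 0.00257957
  stratum 3: (1750/3800)²·0.59²/303 = 0.000243652
V_st = 0.00737337
V_srs = s²/n = 6.354/579 = 0.0109741
deff = V_st / V_srs = 0.00737337/0.0109741 = 0.6719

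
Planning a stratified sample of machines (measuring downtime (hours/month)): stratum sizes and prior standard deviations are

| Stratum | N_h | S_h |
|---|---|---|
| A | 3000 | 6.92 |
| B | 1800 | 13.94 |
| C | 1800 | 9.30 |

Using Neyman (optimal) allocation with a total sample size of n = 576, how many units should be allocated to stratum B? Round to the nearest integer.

Neyman allocation: n_h = n · N_h S_h / Σ N_i S_i, with n = 576.
  stratum A: N_h·S_h = 3000·6.92 = 20760.00
  stratum B: N_h·S_h = 1800·13.94 = 25092.00
  stratum C: N_h·S_h = 1800·9.30 = 16740.00
Σ N_h S_h = 62592.00
n for stratum B = 576·25092.00/62592.00 = 230.908 → 231

231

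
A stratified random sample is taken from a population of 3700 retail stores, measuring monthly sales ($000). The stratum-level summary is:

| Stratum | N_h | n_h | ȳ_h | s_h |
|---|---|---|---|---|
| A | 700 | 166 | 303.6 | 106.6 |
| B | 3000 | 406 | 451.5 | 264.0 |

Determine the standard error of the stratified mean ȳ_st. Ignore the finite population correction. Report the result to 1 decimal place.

SE(ȳ_st) ≈ 10.7

V̂(ȳ_st) = Σ W_h² s_h²/n_h, with W_h = N_h/N and N = 3700:
  stratum A: (700/3700)²·106.6²/166 = 2.45019
  stratum B: (3000/3700)²·264.0²/406 = 112.855
V̂(ȳ_st) = 115.305
SE(ȳ_st) = √115.305 = 10.738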